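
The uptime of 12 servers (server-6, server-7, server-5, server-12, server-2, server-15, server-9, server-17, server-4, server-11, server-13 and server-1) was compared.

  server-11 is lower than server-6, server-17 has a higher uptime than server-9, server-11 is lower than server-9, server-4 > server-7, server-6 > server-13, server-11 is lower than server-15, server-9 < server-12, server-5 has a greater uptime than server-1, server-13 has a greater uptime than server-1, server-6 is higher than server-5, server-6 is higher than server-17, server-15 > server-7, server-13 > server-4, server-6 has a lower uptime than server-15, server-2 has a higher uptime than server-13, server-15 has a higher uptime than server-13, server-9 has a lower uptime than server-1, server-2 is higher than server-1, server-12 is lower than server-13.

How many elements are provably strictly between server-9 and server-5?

1

Chaining upward from server-9 reaches: server-17, server-12, server-1, server-13, server-6, server-2, server-15.
Chaining downward from server-5 reaches: server-11, server-1.
Strictly between server-9 and server-5 are those in both lists: server-1 — 1 element.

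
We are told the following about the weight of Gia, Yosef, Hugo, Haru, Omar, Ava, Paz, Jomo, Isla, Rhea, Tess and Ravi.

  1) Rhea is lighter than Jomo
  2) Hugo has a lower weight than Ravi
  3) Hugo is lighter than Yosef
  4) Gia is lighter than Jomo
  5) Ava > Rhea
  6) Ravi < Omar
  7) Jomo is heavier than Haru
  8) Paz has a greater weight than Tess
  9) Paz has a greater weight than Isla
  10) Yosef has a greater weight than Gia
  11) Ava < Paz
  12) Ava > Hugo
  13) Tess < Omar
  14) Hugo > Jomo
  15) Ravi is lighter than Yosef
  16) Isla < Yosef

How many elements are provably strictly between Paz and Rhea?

The relations place Rhea below Paz. An element lies strictly between them when it is forced above Rhea and also forced below Paz.
Above Rhea: {Jomo, Hugo, Ravi, Omar, Yosef, Ava}. Below Paz: {Tess, Gia, Haru, Jomo, Hugo, Isla, Ava}.
Intersection: {Jomo, Hugo, Ava} — 3.

3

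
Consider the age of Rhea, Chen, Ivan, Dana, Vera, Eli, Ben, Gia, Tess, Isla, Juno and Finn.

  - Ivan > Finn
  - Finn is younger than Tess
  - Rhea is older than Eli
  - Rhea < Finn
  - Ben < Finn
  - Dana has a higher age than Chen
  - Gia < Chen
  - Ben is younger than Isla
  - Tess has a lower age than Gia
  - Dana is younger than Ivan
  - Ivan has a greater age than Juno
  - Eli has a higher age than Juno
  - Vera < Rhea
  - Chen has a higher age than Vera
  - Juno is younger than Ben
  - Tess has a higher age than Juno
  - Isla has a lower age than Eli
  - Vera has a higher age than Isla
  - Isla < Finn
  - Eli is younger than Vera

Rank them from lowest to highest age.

Each adjacent pair is fixed by a given relation: Juno < Ben; Ben < Isla; Isla < Eli; Eli < Vera; Vera < Rhea; Rhea < Finn; Finn < Tess; Tess < Gia; Gia < Chen; Chen < Dana; Dana < Ivan. Chaining them end to end gives the full order.

Juno < Ben < Isla < Eli < Vera < Rhea < Finn < Tess < Gia < Chen < Dana < Ivan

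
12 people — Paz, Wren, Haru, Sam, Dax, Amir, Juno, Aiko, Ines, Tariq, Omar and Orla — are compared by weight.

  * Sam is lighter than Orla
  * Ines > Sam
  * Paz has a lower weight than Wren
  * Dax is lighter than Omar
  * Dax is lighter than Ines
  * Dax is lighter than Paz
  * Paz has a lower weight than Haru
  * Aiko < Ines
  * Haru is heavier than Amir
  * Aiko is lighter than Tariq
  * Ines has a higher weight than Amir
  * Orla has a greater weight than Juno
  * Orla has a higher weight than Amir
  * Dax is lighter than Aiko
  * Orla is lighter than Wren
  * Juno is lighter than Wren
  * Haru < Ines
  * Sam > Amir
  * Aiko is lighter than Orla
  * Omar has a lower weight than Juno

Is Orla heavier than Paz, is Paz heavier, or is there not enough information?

Following every chain through Paz: above Paz we get Haru, Ines, Wren; below Paz we get Dax.
Orla is not reached, and no chain runs the other way from Orla to Paz.
So the given relations leave the order of Paz and Orla undetermined.

undetermined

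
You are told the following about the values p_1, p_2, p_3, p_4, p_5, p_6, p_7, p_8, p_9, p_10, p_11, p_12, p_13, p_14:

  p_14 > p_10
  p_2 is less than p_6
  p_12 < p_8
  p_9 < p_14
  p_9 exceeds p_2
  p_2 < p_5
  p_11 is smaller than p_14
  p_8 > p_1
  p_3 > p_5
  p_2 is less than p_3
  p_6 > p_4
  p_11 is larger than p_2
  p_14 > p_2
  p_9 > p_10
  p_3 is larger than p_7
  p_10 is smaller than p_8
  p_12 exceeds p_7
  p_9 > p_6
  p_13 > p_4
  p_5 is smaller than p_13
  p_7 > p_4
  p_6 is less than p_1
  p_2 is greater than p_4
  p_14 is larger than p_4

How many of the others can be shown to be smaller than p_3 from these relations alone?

From p_3 the given relations immediately reach p_7, p_2, p_5.
From those, p_4 — 4 in total.
Nothing else is reachable below p_3; 4 in all.

4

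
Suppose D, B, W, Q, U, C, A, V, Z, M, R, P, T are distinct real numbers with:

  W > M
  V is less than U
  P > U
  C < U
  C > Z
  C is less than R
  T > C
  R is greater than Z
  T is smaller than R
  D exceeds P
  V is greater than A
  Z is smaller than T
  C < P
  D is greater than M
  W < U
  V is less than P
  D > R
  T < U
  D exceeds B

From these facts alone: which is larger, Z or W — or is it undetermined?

Following every chain through Z: above Z we get C, T, R, U, P, D.
W is not reached, and no chain runs the other way from W to Z.
So the given relations leave the order of Z and W undetermined.

undetermined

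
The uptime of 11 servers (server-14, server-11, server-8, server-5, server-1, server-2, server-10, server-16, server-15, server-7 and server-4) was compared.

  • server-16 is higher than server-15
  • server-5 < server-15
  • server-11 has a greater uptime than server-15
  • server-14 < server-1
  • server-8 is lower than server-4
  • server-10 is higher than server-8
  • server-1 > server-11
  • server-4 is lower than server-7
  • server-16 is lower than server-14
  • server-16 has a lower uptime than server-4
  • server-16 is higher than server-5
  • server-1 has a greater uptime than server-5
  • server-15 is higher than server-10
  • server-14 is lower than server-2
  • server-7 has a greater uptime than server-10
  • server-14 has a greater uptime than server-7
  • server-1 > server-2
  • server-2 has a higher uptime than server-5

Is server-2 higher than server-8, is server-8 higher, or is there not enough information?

server-8 < server-10 and server-10 < server-15 give server-8 < server-15.
Then server-15 < server-16 extends the chain to server-16.
Then server-16 < server-4 extends the chain to server-4.
With server-4 < server-7: server-8 < server-10 < server-15 < server-16 < server-4 < server-7.
With server-7 < server-14: server-8 < server-10 < server-15 < server-16 < server-4 < server-7 < server-14.
Then server-14 < server-2 extends the chain to server-2.
So server-2 is higher.

server-2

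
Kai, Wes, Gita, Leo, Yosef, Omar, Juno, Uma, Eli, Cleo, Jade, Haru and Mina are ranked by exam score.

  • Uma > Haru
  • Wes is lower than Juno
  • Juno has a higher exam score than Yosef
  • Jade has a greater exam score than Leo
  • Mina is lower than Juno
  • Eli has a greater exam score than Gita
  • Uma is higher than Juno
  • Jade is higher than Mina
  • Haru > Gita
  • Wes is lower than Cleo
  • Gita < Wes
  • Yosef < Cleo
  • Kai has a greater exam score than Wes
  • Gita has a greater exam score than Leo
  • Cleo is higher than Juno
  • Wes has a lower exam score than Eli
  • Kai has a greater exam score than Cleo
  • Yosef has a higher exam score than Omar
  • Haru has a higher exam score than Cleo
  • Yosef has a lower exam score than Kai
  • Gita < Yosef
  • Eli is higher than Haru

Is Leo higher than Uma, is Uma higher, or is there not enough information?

The relevant relations are Leo < Gita; Gita < Yosef; Yosef < Juno; Juno < Cleo; Cleo < Haru; Haru < Uma.
Chaining these gives Leo < Gita < Yosef < Juno < Cleo < Haru < Uma.
So Uma is higher.

Uma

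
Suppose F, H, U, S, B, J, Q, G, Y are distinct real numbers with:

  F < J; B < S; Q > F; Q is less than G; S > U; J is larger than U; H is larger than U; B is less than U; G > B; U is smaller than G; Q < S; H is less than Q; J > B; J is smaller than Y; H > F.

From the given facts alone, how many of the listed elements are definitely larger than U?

From U the given relations immediately reach H, J, G, S.
From those, Y, Q — 6 in total.
No other element is forced above U by the given relations, so the count is 6.

6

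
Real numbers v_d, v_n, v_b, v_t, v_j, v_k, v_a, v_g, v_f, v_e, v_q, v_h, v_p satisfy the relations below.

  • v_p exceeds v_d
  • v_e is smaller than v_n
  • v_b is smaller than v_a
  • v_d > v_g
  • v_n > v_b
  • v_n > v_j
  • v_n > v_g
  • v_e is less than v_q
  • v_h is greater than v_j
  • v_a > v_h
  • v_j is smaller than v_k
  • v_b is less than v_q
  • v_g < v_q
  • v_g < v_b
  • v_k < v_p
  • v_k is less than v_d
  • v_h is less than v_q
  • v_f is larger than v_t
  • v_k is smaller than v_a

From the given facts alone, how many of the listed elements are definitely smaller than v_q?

From v_q the given relations immediately reach v_e, v_g, v_h, v_b.
From those, v_j — 5 in total.
Nothing else is reachable below v_q; 5 in all.

5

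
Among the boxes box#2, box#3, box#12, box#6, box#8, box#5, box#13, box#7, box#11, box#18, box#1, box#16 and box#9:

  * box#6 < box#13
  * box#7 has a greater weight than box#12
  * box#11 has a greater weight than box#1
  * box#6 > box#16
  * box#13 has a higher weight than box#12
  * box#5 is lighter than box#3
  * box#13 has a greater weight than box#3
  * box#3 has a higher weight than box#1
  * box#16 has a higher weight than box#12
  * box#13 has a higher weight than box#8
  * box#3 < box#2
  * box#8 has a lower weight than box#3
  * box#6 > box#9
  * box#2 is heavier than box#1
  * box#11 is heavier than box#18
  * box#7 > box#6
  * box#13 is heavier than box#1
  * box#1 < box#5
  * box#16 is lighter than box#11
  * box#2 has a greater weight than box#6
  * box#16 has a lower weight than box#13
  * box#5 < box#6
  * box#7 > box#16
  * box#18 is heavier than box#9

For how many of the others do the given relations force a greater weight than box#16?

5

Directly above box#16: box#6, box#13, box#7, box#11.
One step further: box#2 (5 so far).
Nothing else is reachable above box#16; 5 in all.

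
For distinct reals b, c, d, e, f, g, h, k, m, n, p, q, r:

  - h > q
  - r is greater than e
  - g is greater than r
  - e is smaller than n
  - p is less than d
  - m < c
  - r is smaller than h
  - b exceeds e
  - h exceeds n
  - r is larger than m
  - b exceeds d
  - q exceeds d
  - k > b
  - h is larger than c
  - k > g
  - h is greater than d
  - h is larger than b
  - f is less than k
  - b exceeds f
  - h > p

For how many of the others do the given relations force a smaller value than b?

From b the given relations immediately reach e, f, d.
From those, p — 4 in total.
No other element is forced below b by the given relations, so the count is 4.

4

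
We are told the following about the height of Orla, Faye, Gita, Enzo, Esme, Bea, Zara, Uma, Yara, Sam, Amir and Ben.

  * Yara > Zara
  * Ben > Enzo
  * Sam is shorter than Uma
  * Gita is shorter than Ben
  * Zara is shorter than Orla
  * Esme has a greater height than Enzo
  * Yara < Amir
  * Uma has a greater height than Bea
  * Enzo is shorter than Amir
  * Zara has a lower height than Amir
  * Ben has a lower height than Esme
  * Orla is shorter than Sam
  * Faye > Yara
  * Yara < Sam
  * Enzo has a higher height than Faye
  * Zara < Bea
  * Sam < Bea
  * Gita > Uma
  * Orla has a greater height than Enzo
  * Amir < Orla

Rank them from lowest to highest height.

Zara < Yara < Faye < Enzo < Amir < Orla < Sam < Bea < Uma < Gita < Ben < Esme

Each adjacent pair is fixed by a given relation: Zara < Yara; Yara < Faye; Faye < Enzo; Enzo < Amir; Amir < Orla; Orla < Sam; Sam < Bea; Bea < Uma; Uma < Gita; Gita < Ben; Ben < Esme. Chaining them end to end gives the full order.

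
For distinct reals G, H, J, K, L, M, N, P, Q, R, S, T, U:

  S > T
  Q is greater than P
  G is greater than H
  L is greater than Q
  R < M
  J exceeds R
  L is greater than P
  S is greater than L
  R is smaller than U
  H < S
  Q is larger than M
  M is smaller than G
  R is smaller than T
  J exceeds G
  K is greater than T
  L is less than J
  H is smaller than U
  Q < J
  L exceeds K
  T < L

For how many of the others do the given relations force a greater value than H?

From H the given relations immediately reach U, G, S.
From those, J — 4 in total.
Nothing else is reachable above H; 4 in all.

4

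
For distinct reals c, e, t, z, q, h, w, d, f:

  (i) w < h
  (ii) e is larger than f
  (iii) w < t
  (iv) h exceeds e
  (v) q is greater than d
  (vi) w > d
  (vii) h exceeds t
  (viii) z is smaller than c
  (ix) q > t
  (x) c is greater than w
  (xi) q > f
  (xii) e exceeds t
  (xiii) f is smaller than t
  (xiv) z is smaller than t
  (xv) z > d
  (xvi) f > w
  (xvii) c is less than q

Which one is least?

d

w is not least since d < w; z is not least since d < z; f is not least since w < f; t is not least since z < t; c is not least since w < c; e is not least since t < e; h is not least since e < h; q is not least since f < q.
Only d has nothing below it, so d is the least.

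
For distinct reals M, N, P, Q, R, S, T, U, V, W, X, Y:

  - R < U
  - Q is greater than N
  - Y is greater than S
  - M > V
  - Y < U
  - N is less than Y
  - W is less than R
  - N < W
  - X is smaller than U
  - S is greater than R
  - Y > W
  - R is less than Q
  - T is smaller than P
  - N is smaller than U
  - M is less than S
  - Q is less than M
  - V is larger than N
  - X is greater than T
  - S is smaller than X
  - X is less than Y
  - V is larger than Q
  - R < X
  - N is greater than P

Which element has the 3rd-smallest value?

N

Piecing the relations together gives one ordering: T < P < N < W < R < Q < V < M < S < X < Y < U.
Counting 3 from the smallest end gives N.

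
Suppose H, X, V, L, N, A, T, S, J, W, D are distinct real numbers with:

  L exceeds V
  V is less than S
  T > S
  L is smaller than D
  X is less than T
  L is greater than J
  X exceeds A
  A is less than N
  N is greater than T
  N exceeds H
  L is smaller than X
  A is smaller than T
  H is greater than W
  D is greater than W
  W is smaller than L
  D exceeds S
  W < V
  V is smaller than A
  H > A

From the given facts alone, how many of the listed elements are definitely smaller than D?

Directly below D: W, S, L.
One step further: J, V (5 so far).
No other element is forced below D by the given relations, so the count is 5.

5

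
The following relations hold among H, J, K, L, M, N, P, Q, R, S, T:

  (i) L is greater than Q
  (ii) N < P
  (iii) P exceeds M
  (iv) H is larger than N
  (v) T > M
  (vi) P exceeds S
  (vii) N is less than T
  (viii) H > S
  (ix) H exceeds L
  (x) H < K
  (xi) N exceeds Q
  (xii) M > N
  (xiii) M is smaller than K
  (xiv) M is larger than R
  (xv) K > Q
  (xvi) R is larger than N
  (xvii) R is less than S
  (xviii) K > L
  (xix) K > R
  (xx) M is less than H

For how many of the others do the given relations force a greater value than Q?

From Q the given relations immediately reach N, L, K.
From those, R, M, H, T, P — 8 in total.
From those, S — 9 in total.
Nothing else is reachable above Q; 9 in all.

9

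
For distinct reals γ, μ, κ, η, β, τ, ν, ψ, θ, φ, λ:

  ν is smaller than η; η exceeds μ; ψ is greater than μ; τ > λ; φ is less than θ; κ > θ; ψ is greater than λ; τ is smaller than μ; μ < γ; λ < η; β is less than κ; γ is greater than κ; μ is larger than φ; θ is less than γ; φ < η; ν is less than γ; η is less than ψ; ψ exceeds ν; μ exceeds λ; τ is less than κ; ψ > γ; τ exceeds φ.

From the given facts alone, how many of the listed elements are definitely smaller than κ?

Directly below κ: β, τ, θ.
One step further: λ, φ (5 so far).
Nothing else is reachable below κ; 5 in all.

5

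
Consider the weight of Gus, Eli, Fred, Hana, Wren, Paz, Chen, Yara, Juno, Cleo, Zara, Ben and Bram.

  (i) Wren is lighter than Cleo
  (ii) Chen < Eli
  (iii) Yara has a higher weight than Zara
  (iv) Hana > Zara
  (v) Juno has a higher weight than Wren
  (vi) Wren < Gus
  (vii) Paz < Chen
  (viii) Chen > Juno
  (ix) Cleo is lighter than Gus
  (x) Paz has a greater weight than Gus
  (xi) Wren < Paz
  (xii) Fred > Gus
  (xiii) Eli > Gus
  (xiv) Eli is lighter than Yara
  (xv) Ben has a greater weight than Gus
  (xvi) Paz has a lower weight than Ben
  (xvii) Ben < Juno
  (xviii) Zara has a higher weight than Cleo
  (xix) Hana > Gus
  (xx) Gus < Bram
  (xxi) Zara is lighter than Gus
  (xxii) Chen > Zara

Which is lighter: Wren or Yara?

Wren < Cleo < Zara < Gus < Paz < Ben < Juno < Chen < Eli < Yara, by transitivity through Cleo, Zara, Gus, Paz, Ben, Juno, Chen, Eli.
So Wren < Yara; Wren is the lighter of the two.

Wren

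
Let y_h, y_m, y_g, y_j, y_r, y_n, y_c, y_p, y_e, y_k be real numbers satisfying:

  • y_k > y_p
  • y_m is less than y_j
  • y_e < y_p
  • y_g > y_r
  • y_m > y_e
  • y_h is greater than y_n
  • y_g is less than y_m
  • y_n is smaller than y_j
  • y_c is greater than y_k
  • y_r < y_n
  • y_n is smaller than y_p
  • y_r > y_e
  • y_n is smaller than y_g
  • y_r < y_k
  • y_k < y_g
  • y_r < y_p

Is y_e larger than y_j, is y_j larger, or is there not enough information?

y_j

Following the relations from y_e: y_e < y_r < y_n < y_g < y_m < y_j.
So y_j is larger.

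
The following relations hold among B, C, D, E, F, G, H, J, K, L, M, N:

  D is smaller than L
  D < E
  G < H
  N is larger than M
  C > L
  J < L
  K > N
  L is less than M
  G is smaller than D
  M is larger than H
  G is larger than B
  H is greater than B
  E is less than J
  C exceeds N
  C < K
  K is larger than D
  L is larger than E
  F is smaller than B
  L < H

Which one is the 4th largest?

M

Chaining the given pairs: F < B < G < D < E < J < L < H < M < N < C < K.
The 4th largest is M.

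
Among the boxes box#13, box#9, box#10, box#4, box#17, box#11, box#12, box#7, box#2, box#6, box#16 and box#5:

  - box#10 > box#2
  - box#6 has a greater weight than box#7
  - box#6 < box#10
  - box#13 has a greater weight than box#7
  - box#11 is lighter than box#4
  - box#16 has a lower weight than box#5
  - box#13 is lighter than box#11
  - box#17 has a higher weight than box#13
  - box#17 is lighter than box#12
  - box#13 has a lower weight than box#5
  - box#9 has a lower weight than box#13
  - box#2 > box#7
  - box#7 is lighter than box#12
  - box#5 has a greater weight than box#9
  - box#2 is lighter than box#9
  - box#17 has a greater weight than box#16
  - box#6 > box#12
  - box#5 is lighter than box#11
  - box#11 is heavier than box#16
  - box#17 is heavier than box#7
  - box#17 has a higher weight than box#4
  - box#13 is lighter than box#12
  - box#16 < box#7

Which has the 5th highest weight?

box#4

The consecutive relations fix a unique order: box#16 < box#7 < box#2 < box#9 < box#13 < box#5 < box#11 < box#4 < box#17 < box#12 < box#6 < box#10.
The 5th largest is box#4.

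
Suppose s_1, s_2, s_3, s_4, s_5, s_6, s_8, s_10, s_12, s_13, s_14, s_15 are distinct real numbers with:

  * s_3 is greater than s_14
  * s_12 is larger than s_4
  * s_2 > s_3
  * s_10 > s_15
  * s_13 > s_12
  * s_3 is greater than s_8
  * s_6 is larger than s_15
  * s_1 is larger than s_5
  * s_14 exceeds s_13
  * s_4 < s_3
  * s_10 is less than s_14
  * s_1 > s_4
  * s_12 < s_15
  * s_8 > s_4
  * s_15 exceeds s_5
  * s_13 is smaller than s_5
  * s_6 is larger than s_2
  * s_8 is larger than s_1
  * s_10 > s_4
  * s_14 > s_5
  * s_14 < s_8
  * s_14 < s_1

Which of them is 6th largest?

The consecutive relations fix a unique order: s_4 < s_12 < s_13 < s_5 < s_15 < s_10 < s_14 < s_1 < s_8 < s_3 < s_2 < s_6.
Counting 6 from the largest end gives s_14.

s_14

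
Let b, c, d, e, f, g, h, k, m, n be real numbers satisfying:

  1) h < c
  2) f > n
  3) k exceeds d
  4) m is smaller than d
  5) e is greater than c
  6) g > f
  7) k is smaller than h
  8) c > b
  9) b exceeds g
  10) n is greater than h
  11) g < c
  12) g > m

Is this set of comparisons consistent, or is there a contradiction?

Every relation is compatible with m < d < k < h < n < f < g < b < c < e; the set is consistent.

consistent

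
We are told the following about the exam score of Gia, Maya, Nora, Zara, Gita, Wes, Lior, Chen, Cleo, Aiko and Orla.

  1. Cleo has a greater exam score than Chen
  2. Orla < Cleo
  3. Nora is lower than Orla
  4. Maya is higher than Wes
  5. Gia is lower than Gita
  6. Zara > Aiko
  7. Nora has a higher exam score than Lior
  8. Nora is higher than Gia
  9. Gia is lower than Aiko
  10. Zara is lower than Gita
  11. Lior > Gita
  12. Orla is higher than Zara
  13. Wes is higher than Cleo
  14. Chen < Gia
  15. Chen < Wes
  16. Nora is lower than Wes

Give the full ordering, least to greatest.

The consecutive links are each given: Chen < Gia; Gia < Aiko; Aiko < Zara; Zara < Gita; Gita < Lior; Lior < Nora; Nora < Orla; Orla < Cleo; Cleo < Wes; Wes < Maya.

Chen < Gia < Aiko < Zara < Gita < Lior < Nora < Orla < Cleo < Wes < Maya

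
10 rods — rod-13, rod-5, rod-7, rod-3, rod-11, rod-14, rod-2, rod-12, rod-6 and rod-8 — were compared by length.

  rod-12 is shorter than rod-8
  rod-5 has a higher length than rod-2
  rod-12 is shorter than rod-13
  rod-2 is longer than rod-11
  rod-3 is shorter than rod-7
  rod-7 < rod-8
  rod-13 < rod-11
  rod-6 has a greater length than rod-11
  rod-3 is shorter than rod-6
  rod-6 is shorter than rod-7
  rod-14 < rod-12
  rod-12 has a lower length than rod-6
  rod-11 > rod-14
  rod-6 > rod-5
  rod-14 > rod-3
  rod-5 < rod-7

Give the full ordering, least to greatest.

rod-3 < rod-14 < rod-12 < rod-13 < rod-11 < rod-2 < rod-5 < rod-6 < rod-7 < rod-8

Nothing is placed below rod-3, so it is least; from there rod-3 < rod-14; rod-14 < rod-12; rod-12 < rod-13; rod-13 < rod-11; rod-11 < rod-2; rod-2 < rod-5; rod-5 < rod-6; rod-6 < rod-7; rod-7 < rod-8, each given directly.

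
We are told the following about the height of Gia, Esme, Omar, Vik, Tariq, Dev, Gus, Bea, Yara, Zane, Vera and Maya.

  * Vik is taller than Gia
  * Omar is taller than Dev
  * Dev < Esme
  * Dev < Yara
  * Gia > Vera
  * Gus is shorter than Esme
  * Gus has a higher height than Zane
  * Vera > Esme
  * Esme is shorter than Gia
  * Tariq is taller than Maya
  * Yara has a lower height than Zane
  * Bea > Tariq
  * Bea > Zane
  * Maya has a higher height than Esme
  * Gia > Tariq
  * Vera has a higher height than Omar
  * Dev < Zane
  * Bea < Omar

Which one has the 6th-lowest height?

Maya

Piecing the relations together gives one ordering: Dev < Yara < Zane < Gus < Esme < Maya < Tariq < Bea < Omar < Vera < Gia < Vik.
The 6th smallest is Maya.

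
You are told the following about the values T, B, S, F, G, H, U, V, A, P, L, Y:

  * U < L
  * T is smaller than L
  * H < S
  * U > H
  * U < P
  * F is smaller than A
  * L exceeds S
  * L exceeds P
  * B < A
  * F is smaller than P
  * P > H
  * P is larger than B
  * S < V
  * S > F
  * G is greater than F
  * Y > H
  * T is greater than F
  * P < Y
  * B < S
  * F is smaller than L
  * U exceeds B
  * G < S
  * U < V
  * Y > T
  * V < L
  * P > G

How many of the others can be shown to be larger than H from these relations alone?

The elements the relations force above H are U, S, V, P, L, Y — no chain reaches any other.
That is 6.

6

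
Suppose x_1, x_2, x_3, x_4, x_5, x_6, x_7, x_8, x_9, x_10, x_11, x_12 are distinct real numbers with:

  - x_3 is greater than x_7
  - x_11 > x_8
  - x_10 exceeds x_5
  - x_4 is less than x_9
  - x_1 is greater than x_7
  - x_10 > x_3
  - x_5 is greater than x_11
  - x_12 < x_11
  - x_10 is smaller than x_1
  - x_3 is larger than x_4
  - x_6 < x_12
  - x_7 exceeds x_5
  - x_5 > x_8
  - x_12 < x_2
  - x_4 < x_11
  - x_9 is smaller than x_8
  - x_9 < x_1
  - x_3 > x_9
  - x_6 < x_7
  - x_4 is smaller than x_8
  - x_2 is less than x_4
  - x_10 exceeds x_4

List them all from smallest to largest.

Nothing is placed below x_6, so it is least; from there x_6 < x_12; x_12 < x_2; x_2 < x_4; x_4 < x_9; x_9 < x_8; x_8 < x_11; x_11 < x_5; x_5 < x_7; x_7 < x_3; x_3 < x_10; x_10 < x_1, each given directly.

x_6 < x_12 < x_2 < x_4 < x_9 < x_8 < x_11 < x_5 < x_7 < x_3 < x_10 < x_1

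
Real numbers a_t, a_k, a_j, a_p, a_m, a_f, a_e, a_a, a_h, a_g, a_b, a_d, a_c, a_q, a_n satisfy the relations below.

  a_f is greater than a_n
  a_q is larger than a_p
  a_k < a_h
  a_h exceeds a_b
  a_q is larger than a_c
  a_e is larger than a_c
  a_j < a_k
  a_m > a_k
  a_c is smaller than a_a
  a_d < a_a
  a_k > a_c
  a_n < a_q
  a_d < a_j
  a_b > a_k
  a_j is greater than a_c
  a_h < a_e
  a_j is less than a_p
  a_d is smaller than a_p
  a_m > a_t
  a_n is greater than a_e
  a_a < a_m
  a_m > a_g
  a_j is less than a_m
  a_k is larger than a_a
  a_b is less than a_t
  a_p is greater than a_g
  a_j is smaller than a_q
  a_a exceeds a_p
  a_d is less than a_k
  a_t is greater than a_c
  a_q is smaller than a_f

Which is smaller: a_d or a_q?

Link the given pairs in sequence: a_d < a_j; a_j < a_p; a_p < a_a; a_a < a_k; a_k < a_b; a_b < a_h; a_h < a_e; a_e < a_n; a_n < a_q.
Chaining these gives a_d < a_j < a_p < a_a < a_k < a_b < a_h < a_e < a_n < a_q.
So a_d < a_q; a_d is the smaller of the two.

a_d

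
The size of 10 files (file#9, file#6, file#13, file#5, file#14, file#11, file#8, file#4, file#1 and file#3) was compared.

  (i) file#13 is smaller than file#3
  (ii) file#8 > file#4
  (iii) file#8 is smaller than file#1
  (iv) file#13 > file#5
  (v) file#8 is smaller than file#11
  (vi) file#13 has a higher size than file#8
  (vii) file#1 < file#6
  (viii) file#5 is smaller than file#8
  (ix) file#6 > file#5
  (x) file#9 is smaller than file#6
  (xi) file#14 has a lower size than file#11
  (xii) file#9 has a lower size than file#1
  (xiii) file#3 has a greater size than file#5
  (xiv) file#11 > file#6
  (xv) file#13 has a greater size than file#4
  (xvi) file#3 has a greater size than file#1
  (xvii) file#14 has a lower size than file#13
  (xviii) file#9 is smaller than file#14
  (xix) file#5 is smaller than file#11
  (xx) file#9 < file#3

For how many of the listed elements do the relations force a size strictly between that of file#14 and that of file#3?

1

The relations place file#14 below file#3. An element lies strictly between them when it is forced above file#14 and also forced below file#3.
Above file#14: {file#13, file#11}. Below file#3: {file#5, file#4, file#9, file#8, file#1, file#13}.
Intersection: {file#13} — 1.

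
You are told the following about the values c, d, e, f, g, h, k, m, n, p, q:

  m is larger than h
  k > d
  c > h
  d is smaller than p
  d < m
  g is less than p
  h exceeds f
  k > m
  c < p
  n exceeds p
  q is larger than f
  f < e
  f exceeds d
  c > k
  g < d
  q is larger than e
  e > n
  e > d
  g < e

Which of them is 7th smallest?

c

The consecutive relations fix a unique order: g < d < f < h < m < k < c < p < n < e < q.
The 7th smallest is c.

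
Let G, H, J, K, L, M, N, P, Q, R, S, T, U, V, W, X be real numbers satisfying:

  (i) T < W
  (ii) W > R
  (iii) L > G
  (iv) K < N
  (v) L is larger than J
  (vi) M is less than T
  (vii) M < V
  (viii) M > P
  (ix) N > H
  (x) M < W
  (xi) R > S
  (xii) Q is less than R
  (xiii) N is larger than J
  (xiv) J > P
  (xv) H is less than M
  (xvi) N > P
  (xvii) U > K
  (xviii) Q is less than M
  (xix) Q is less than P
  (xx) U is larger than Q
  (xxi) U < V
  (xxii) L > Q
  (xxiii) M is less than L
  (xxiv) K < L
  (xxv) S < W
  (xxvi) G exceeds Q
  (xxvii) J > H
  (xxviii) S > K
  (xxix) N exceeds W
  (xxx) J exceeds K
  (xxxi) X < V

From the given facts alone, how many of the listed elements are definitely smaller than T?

4

From T the given relations immediately reach M.
From those, Q, P, H — 4 in total.
Nothing else is reachable below T; 4 in all.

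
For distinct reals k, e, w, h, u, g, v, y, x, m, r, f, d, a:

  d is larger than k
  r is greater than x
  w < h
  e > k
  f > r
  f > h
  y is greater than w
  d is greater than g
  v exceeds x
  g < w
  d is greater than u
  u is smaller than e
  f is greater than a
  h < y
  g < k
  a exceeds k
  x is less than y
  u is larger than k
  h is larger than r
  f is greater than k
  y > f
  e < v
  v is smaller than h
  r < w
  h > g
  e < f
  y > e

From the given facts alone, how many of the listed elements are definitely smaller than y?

Directly below y: e, x, w, h, f.
One step further: g, k, u, v, r, a (11 so far).
No other element is forced below y by the given relations, so the count is 11.

11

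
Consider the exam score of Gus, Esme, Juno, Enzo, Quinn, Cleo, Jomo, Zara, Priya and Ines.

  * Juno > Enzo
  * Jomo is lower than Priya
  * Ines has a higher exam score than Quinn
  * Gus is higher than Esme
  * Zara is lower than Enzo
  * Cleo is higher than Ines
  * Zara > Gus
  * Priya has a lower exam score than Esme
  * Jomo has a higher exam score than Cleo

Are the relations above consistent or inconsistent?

consistent

The single ordering Quinn < Ines < Cleo < Jomo < Priya < Esme < Gus < Zara < Enzo < Juno satisfies every listed relation, so no contradiction arises.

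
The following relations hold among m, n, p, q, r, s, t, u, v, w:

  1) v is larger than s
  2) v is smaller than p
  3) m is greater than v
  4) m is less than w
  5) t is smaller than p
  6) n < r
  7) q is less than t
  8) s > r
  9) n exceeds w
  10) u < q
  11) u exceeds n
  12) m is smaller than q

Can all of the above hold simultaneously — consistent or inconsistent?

inconsistent

Chaining the given relations yields r < s < v < m < w < n, so r < n. But one relation states n < r. These cannot both hold.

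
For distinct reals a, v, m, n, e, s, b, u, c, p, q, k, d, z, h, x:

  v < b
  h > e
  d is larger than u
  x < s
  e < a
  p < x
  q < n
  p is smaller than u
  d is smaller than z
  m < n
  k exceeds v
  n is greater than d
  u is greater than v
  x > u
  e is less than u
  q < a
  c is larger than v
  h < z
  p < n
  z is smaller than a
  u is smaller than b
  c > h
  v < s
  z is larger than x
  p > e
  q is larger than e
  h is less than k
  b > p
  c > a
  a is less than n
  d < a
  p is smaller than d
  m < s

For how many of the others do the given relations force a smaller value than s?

From s the given relations immediately reach v, x, m.
From those, p, u — 5 in total.
From those, e — 6 in total.
No other element is forced below s by the given relations, so the count is 6.

6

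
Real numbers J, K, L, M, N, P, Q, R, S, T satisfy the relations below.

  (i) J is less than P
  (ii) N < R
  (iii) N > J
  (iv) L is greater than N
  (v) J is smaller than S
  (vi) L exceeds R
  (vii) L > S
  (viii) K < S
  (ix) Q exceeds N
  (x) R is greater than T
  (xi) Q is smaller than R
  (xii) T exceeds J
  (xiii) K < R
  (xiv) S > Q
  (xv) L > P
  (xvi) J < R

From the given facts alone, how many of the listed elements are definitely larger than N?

Directly above N: Q, R, L.
One step further: S (4 so far).
No other element is forced above N by the given relations, so the count is 4.

4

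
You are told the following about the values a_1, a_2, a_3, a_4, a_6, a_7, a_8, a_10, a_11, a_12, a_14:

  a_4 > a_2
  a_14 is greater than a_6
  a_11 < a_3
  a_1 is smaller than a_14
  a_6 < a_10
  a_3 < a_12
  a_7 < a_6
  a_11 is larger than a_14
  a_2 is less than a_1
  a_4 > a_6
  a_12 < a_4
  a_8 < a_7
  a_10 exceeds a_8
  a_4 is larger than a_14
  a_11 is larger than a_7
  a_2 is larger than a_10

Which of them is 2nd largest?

Piecing the relations together gives one ordering: a_8 < a_7 < a_6 < a_10 < a_2 < a_1 < a_14 < a_11 < a_3 < a_12 < a_4.
The 2nd largest is a_12.

a_12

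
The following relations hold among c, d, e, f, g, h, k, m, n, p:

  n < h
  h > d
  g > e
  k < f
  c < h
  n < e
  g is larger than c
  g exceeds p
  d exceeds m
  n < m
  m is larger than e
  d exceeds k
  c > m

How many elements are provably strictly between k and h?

The relations place k below h. An element lies strictly between them when it is forced above k and also forced below h.
Above k: {d, f}. Below h: {n, e, m, c, d}.
Intersection: {d} — 1.

1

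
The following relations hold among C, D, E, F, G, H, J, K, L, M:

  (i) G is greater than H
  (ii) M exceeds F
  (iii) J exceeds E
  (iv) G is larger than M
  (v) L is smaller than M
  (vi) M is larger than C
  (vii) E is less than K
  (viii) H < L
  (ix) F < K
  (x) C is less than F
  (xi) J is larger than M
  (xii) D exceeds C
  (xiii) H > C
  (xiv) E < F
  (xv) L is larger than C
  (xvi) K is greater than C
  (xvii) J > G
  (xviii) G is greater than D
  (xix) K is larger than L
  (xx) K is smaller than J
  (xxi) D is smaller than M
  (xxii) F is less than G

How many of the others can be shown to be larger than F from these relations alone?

Directly above F: M, K, G.
One step further: J (4 so far).
Nothing else is reachable above F; 4 in all.

4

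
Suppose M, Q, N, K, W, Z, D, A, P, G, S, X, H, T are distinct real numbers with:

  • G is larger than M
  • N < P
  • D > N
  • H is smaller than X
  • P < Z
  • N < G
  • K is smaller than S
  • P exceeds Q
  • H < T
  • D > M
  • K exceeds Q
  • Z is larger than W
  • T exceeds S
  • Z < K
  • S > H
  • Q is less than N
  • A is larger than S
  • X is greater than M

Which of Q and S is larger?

S

Link the given pairs in sequence: Q < N; N < P; P < Z; Z < K; K < S.
Chaining these gives Q < N < P < Z < K < S.
So Q < S; S is the larger of the two.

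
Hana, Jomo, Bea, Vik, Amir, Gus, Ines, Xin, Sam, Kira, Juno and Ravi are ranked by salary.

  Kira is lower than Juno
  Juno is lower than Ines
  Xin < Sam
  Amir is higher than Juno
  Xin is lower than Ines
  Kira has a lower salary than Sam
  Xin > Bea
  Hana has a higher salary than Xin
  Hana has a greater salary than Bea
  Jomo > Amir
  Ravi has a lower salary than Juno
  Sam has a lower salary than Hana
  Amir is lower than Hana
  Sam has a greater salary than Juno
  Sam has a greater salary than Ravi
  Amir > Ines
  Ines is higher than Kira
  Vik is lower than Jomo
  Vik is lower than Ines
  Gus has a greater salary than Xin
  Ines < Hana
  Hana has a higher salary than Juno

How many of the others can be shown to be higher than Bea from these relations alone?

Directly above Bea: Xin, Hana.
One step further: Sam, Ines, Gus (5 so far).
One step further: Amir (6 so far).
One step further: Jomo (7 so far).
Nothing else is reachable above Bea; 7 in all.

7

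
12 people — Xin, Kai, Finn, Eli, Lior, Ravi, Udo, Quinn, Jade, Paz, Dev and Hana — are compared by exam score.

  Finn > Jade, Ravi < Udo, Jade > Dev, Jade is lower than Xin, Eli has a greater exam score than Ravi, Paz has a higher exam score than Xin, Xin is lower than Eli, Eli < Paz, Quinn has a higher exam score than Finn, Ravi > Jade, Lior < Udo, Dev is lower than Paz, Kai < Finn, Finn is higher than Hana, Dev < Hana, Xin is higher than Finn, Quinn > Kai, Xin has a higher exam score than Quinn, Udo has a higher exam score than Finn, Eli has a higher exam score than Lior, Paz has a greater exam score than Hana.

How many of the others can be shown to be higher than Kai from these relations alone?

6

The elements the relations force above Kai are Finn, Quinn, Xin, Udo, Eli, Paz — no chain reaches any other.
That is 6.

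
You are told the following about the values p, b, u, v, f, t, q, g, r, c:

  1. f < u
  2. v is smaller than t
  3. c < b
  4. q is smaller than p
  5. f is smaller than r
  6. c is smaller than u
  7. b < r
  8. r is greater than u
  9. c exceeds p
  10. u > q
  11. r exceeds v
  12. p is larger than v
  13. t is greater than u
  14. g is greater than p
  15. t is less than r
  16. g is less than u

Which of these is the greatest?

r

q is not greatest since q < p; v is not greatest since v < t; f is not greatest since f < r; p is not greatest since p < g; g is not greatest since g < u; c is not greatest since c < b; u is not greatest since u < r; b is not greatest since b < r; t is not greatest since t < r.
Only r has nothing above it, so r is the greatest.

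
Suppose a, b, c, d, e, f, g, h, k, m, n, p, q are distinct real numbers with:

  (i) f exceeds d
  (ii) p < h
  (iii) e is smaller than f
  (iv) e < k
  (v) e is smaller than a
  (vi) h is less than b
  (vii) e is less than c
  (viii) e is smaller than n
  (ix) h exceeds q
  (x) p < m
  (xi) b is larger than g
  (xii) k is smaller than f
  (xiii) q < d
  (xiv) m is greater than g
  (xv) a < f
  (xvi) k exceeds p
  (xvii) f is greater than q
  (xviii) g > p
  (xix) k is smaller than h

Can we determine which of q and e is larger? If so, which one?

Following every chain through e: above e we get c, k, a, f, n, h, b.
q is not reached, and no chain runs the other way from q to e.
So the given relations leave the order of e and q undetermined.

undetermined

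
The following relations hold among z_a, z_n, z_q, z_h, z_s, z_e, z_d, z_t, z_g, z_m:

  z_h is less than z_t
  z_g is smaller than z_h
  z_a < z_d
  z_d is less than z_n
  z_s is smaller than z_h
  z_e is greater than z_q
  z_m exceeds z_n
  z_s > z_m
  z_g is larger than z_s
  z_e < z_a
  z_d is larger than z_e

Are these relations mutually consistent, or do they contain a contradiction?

consistent

The single ordering z_q < z_e < z_a < z_d < z_n < z_m < z_s < z_g < z_h < z_t satisfies every listed relation, so no contradiction arises.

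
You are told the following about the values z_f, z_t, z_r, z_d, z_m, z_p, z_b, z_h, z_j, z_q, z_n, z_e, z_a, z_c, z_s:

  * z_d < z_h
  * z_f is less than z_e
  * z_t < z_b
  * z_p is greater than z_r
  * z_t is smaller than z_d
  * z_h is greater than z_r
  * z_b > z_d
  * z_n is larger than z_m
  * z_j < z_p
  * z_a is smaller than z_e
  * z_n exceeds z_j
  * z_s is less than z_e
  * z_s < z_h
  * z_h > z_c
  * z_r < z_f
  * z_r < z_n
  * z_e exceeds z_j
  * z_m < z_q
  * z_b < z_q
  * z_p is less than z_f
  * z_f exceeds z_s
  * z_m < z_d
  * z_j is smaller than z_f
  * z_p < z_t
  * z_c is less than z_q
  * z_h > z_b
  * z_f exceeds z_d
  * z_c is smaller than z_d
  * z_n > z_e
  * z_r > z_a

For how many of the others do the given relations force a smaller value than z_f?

9

From z_f the given relations immediately reach z_s, z_j, z_r, z_p, z_d.
From those, z_a, z_c, z_m, z_t — 9 in total.
Nothing else is reachable below z_f; 9 in all.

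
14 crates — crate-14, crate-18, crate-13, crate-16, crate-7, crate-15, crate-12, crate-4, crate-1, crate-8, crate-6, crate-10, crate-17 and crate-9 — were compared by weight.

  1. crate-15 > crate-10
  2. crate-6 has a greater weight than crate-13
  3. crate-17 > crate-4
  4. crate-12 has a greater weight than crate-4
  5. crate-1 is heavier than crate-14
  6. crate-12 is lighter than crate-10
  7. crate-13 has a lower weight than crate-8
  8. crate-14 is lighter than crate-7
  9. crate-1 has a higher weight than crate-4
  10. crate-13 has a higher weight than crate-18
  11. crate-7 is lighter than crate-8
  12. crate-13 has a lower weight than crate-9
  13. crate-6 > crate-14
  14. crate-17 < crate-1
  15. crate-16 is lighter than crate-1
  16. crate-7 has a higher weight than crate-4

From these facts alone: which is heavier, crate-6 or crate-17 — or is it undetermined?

undetermined

Following every chain through crate-17: above crate-17 we get crate-1; below crate-17 we get crate-4.
crate-6 is not reached, and no chain runs the other way from crate-6 to crate-17.
So the given relations leave the order of crate-17 and crate-6 undetermined.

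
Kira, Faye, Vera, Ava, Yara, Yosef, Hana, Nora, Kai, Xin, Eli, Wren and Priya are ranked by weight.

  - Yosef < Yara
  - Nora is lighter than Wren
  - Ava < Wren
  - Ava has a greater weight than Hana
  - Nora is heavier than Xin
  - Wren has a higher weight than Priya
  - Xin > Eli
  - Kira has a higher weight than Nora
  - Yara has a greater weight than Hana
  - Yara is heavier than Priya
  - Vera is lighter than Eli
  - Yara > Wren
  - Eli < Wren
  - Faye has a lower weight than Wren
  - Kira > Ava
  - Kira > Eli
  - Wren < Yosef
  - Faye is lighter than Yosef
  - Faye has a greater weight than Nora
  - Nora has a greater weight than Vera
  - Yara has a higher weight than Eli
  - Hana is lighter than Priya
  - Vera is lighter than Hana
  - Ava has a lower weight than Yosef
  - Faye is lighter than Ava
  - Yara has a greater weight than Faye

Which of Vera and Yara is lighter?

Vera

The relevant relations are Vera < Eli; Eli < Xin; Xin < Nora; Nora < Faye; Faye < Ava; Ava < Wren; Wren < Yosef; Yosef < Yara.
Chaining these gives Vera < Eli < Xin < Nora < Faye < Ava < Wren < Yosef < Yara.
So Vera < Yara; Vera is the lighter of the two.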